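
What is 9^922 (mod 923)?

178

9^1 ≡ 9 (mod 923)
9^2 ≡ 9^2 = 81 ≡ 81 (mod 923)
9^4 ≡ 81^2 = 6561 ≡ 100 (mod 923)
9^8 ≡ 100^2 = 10000 ≡ 770 (mod 923)
9^16 ≡ 770^2 = 592900 ≡ 334 (mod 923)
9^32 ≡ 334^2 = 111556 ≡ 796 (mod 923)
9^64 ≡ 796^2 = 633616 ≡ 438 (mod 923)
9^128 ≡ 438^2 = 191844 ≡ 783 (mod 923)
9^256 ≡ 783^2 = 613089 ≡ 217 (mod 923)
9^512 ≡ 217^2 = 47089 ≡ 16 (mod 923)
922 = 512 + 256 + 128 + 16 + 8 + 2 in binary powers of 2.
So 9^922 ≡ 16 · 217 · 783 · 334 · 770 · 81 ≡ 178 (mod 923).
Since 178 ≠ 1, base 9 is a Fermat witness: 923 is composite.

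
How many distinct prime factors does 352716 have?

6

352716 = 2^2 · 88179
88179 = 3 · 29393
29393 = 7 · 4199
4199 = 13 · 323
323 = 17 · 19
352716 = 2^2 · 3 · 7 · 13 · 17 · 19, which has 6 distinct prime factors.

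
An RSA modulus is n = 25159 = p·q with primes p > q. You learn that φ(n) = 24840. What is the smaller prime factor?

139

φ(n) = (p−1)(q−1) = n − (p+q) + 1, so p + q = 25159 − 24840 + 1 = 320.
p and q are the roots of t² − 320t + 25159 = 0.
Discriminant: 320² − 4·25159 = 102400 − 100636 = 1764; √1764 = 42.
q = (320 − 42)/2 = 139, p = (320 + 42)/2 = 181.
Check: 139 · 181 = 25159.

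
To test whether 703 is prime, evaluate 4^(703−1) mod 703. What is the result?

4^1 ≡ 4 (mod 703)
4^2 ≡ 4^2 = 16 ≡ 16 (mod 703)
4^4 ≡ 16^2 = 256 ≡ 256 (mod 703)
4^8 ≡ 256^2 = 65536 ≡ 157 (mod 703)
4^16 ≡ 157^2 = 24649 ≡ 44 (mod 703)
4^32 ≡ 44^2 = 1936 ≡ 530 (mod 703)
4^64 ≡ 530^2 = 280900 ≡ 403 (mod 703)
4^128 ≡ 403^2 = 162409 ≡ 16 (mod 703)
4^256 ≡ 16^2 = 256 ≡ 256 (mod 703)
4^512 ≡ 256^2 = 65536 ≡ 157 (mod 703)
702 = 512 + 128 + 32 + 16 + 8 + 4 + 2 in binary powers of 2.
So 4^702 ≡ 157 · 16 · 530 · 44 · 157 · 256 · 16 ≡ 1 (mod 703).
Since the result is 1, base 4 gives no evidence that 703 is composite.

1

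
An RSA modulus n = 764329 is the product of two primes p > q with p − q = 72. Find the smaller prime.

839

Since p = q + 72, we have 764329 = q(q + 72), so q² + 72q − 764329 = 0.
Discriminant: 72² + 4·764329 = 5184 + 3057316 = 3062500; √3062500 = 1750.
q = (−72 + 1750)/2 = 839, and p = q + 72 = 911.
Check: 839 · 911 = 764329.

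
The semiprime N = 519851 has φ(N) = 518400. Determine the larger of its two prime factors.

φ(n) = (p−1)(q−1) = n − (p+q) + 1, so p + q = 519851 − 518400 + 1 = 1452.
p and q are the roots of t² − 1452t + 519851 = 0.
Discriminant: 1452² − 4·519851 = 2108304 − 2079404 = 28900; √28900 = 170.
q = (1452 − 170)/2 = 641, p = (1452 + 170)/2 = 811.
Check: 641 · 811 = 519851.

811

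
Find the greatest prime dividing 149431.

149431 = 23 · 6497
6497 = 73 · 89
89 is prime.
So 149431 = 23 · 73 · 89; the largest prime factor is 89.

89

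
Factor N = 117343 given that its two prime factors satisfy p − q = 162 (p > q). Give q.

271

Since p = q + 162, we have 117343 = q(q + 162), so q² + 162q − 117343 = 0.
Discriminant: 162² + 4·117343 = 26244 + 469372 = 495616; √495616 = 704.
q = (−162 + 704)/2 = 271, and p = q + 162 = 433.
Check: 271 · 433 = 117343.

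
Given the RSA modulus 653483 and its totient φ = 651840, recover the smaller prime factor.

673

φ(n) = (p−1)(q−1) = n − (p+q) + 1, so p + q = 653483 − 651840 + 1 = 1644.
p and q are the roots of t² − 1644t + 653483 = 0.
Discriminant: 1644² − 4·653483 = 2702736 − 2613932 = 88804; √88804 = 298.
q = (1644 − 298)/2 = 673, p = (1644 + 298)/2 = 971.
Check: 673 · 971 = 653483.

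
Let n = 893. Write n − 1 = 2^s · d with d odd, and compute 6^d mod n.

294

893 − 1 = 892 = 2^2 · 223, so d = 223.
6^1 ≡ 6 (mod 893)
6^2 ≡ 6^2 = 36 ≡ 36 (mod 893)
6^4 ≡ 36^2 = 1296 ≡ 403 (mod 893)
6^8 ≡ 403^2 = 162409 ≡ 776 (mod 893)
6^16 ≡ 776^2 = 602176 ≡ 294 (mod 893)
6^32 ≡ 294^2 = 86436 ≡ 708 (mod 893)
6^64 ≡ 708^2 = 501264 ≡ 291 (mod 893)
6^128 ≡ 291^2 = 84681 ≡ 739 (mod 893)
223 = 128 + 64 + 16 + 8 + 4 + 2 + 1 in binary powers of 2.
So 6^223 ≡ 739 · 291 · 294 · 776 · 403 · 36 · 6 ≡ 294 (mod 893).
Squaring chain: 294 → 708; never reaches −1, so base 6 is a Miller–Rabin witness that 893 is composite.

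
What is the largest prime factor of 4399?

4399 = 53 · 83
83 is prime.
So 4399 = 53 · 83; the largest prime factor is 83.

83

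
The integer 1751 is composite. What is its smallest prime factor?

1751 is odd.
Digit sum 14, not divisible by 3.
Ends in 1: not divisible by 5.
7: 1751 = 7·250 + 1
11: 1751 = 11·159 + 2
13: 1751 = 13·134 + 9
17: 1751 = 17·103

17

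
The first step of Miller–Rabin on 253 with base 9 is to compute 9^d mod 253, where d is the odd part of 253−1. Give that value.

36

253 − 1 = 252 = 2^2 · 63, so d = 63.
9^1 ≡ 9 (mod 253)
9^2 ≡ 9^2 = 81 ≡ 81 (mod 253)
9^4 ≡ 81^2 = 6561 ≡ 236 (mod 253)
9^8 ≡ 236^2 = 55696 ≡ 36 (mod 253)
9^16 ≡ 36^2 = 1296 ≡ 31 (mod 253)
9^32 ≡ 31^2 = 961 ≡ 202 (mod 253)
63 = 32 + 16 + 8 + 4 + 2 + 1 in binary powers of 2.
So 9^63 ≡ 202 · 31 · 36 · 236 · 81 · 9 ≡ 36 (mod 253).
Squaring chain: 36 → 31; never reaches −1, so base 9 is a Miller–Rabin witness that 253 is composite.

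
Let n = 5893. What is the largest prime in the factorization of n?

83

5893 = 71 · 83
83 is prime.
So 5893 = 71 · 83; the largest prime factor is 83.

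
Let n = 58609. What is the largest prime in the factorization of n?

58609 = 29 · 2021
2021 = 43 · 47
47 is prime.
So 58609 = 29 · 43 · 47; the largest prime factor is 47.

47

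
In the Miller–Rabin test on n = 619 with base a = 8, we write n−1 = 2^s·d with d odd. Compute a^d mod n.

618

619 − 1 = 618 = 2^1 · 309, so d = 309.
8^1 ≡ 8 (mod 619)
8^2 ≡ 8^2 = 64 ≡ 64 (mod 619)
8^4 ≡ 64^2 = 4096 ≡ 382 (mod 619)
8^8 ≡ 382^2 = 145924 ≡ 459 (mod 619)
8^16 ≡ 459^2 = 210681 ≡ 221 (mod 619)
8^32 ≡ 221^2 = 48841 ≡ 559 (mod 619)
8^64 ≡ 559^2 = 312481 ≡ 505 (mod 619)
8^128 ≡ 505^2 = 255025 ≡ 616 (mod 619)
8^256 ≡ 616^2 = 379456 ≡ 9 (mod 619)
309 = 256 + 32 + 16 + 4 + 1 in binary powers of 2.
So 8^309 ≡ 9 · 559 · 221 · 382 · 8 ≡ 618 (mod 619).
Since 8^d ≡ 618 (mod 619), base 8 does not prove 619 composite.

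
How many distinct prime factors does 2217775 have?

2217775 = 5^2 · 88711
88711 = 7 · 12673
12673 = 19 · 667
667 = 23 · 29
2217775 = 5^2 · 7 · 19 · 23 · 29, which has 5 distinct prime factors.

5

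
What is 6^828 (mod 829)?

6^1 ≡ 6 (mod 829)
6^2 ≡ 6^2 = 36 ≡ 36 (mod 829)
6^4 ≡ 36^2 = 1296 ≡ 467 (mod 829)
6^8 ≡ 467^2 = 218089 ≡ 62 (mod 829)
6^16 ≡ 62^2 = 3844 ≡ 528 (mod 829)
6^32 ≡ 528^2 = 278784 ≡ 240 (mod 829)
6^64 ≡ 240^2 = 57600 ≡ 399 (mod 829)
6^128 ≡ 399^2 = 159201 ≡ 33 (mod 829)
6^256 ≡ 33^2 = 1089 ≡ 260 (mod 829)
6^512 ≡ 260^2 = 67600 ≡ 451 (mod 829)
828 = 512 + 256 + 32 + 16 + 8 + 4 in binary powers of 2.
So 6^828 ≡ 451 · 260 · 240 · 528 · 62 · 467 ≡ 1 (mod 829).
Since the result is 1, base 6 gives no evidence that 829 is composite.

1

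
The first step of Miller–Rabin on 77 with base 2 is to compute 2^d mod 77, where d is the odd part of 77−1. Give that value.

77 − 1 = 76 = 2^2 · 19, so d = 19.
2^1 ≡ 2 (mod 77)
2^2 ≡ 2^2 = 4 ≡ 4 (mod 77)
2^4 ≡ 4^2 = 16 ≡ 16 (mod 77)
2^8 ≡ 16^2 = 256 ≡ 25 (mod 77)
2^16 ≡ 25^2 = 625 ≡ 9 (mod 77)
19 = 16 + 2 + 1 in binary powers of 2.
So 2^19 ≡ 9 · 4 · 2 ≡ 72 (mod 77).
Squaring chain: 72 → 25; never reaches −1, so base 2 is a Miller–Rabin witness that 77 is composite.

72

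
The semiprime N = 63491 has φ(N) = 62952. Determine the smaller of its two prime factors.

φ(n) = (p−1)(q−1) = n − (p+q) + 1, so p + q = 63491 − 62952 + 1 = 540.
p and q are the roots of t² − 540t + 63491 = 0.
Discriminant: 540² − 4·63491 = 291600 − 253964 = 37636; √37636 = 194.
q = (540 − 194)/2 = 173, p = (540 + 194)/2 = 367.
Check: 173 · 367 = 63491.

173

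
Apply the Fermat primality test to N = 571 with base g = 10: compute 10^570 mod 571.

1

10^1 ≡ 10 (mod 571)
10^2 ≡ 10^2 = 100 ≡ 100 (mod 571)
10^4 ≡ 100^2 = 10000 ≡ 293 (mod 571)
10^8 ≡ 293^2 = 85849 ≡ 199 (mod 571)
10^16 ≡ 199^2 = 39601 ≡ 202 (mod 571)
10^32 ≡ 202^2 = 40804 ≡ 263 (mod 571)
10^64 ≡ 263^2 = 69169 ≡ 78 (mod 571)
10^128 ≡ 78^2 = 6084 ≡ 374 (mod 571)
10^256 ≡ 374^2 = 139876 ≡ 552 (mod 571)
10^512 ≡ 552^2 = 304704 ≡ 361 (mod 571)
570 = 512 + 32 + 16 + 8 + 2 in binary powers of 2.
So 10^570 ≡ 361 · 263 · 202 · 199 · 100 ≡ 1 (mod 571).
Since the result is 1, base 10 gives no evidence that 571 is composite.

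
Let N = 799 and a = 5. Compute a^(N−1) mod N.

440

5^1 ≡ 5 (mod 799)
5^2 ≡ 5^2 = 25 ≡ 25 (mod 799)
5^4 ≡ 25^2 = 625 ≡ 625 (mod 799)
5^8 ≡ 625^2 = 390625 ≡ 713 (mod 799)
5^16 ≡ 713^2 = 508369 ≡ 205 (mod 799)
5^32 ≡ 205^2 = 42025 ≡ 477 (mod 799)
5^64 ≡ 477^2 = 227529 ≡ 613 (mod 799)
5^128 ≡ 613^2 = 375769 ≡ 239 (mod 799)
5^256 ≡ 239^2 = 57121 ≡ 392 (mod 799)
5^512 ≡ 392^2 = 153664 ≡ 256 (mod 799)
798 = 512 + 256 + 16 + 8 + 4 + 2 in binary powers of 2.
So 5^798 ≡ 256 · 392 · 205 · 713 · 625 · 25 ≡ 440 (mod 799).
Since 440 ≠ 1, base 5 is a Fermat witness: 799 is composite.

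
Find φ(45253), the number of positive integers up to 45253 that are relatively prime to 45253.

Factor: 45253 = 13 · 59^2.
φ(45253) = (13−1) · 59^1·(59−1) = 12 · 3422 = 41064.

41064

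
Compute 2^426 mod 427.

64

2^1 ≡ 2 (mod 427)
2^2 ≡ 2^2 = 4 ≡ 4 (mod 427)
2^4 ≡ 4^2 = 16 ≡ 16 (mod 427)
2^8 ≡ 16^2 = 256 ≡ 256 (mod 427)
2^16 ≡ 256^2 = 65536 ≡ 205 (mod 427)
2^32 ≡ 205^2 = 42025 ≡ 179 (mod 427)
2^64 ≡ 179^2 = 32041 ≡ 16 (mod 427)
2^128 ≡ 16^2 = 256 ≡ 256 (mod 427)
2^256 ≡ 256^2 = 65536 ≡ 205 (mod 427)
426 = 256 + 128 + 32 + 8 + 2 in binary powers of 2.
So 2^426 ≡ 205 · 256 · 179 · 256 · 4 ≡ 64 (mod 427).
Since 64 ≠ 1, base 2 is a Fermat witness: 427 is composite.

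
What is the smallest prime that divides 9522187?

59

9522187 is odd.
Digit sum 34, not divisible by 3.
Ends in 7: not divisible by 5.
7: 9522187 = 7·1360312 + 3
11: 9522187 = 11·865653 + 4
13: 9522187 = 13·732475 + 12
17: 9522187 = 17·560128 + 11
19: 9522187 = 19·501167 + 14
23: 9522187 = 23·414008 + 3
29: 9522187 = 29·328351 + 8
31: 9522187 = 31·307167 + 10
37: 9522187 = 37·257356 + 15
41: 9522187 = 41·232248 + 19
43: 9522187 = 43·221446 + 9
47: 9522187 = 47·202599 + 34
53: 9522187 = 53·179663 + 48
59: 9522187 = 59·161393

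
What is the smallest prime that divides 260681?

260681 is odd.
Digit sum 23, not divisible by 3.
Ends in 1: not divisible by 5.
7: 260681 = 7·37240 + 1
11: 260681 = 11·23698 + 3
13: 260681 = 13·20052 + 5
17: 260681 = 17·15334 + 3
19: 260681 = 19·13720 + 1
23: 260681 = 23·11333 + 22
29: 260681 = 29·8989

29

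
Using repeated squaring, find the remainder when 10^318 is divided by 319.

122

10^1 ≡ 10 (mod 319)
10^2 ≡ 10^2 = 100 ≡ 100 (mod 319)
10^4 ≡ 100^2 = 10000 ≡ 111 (mod 319)
10^8 ≡ 111^2 = 12321 ≡ 199 (mod 319)
10^16 ≡ 199^2 = 39601 ≡ 45 (mod 319)
10^32 ≡ 45^2 = 2025 ≡ 111 (mod 319)
10^64 ≡ 111^2 = 12321 ≡ 199 (mod 319)
10^128 ≡ 199^2 = 39601 ≡ 45 (mod 319)
10^256 ≡ 45^2 = 2025 ≡ 111 (mod 319)
318 = 256 + 32 + 16 + 8 + 4 + 2 in binary powers of 2.
So 10^318 ≡ 111 · 111 · 45 · 199 · 111 · 100 ≡ 122 (mod 319).
Since 122 ≠ 1, base 10 is a Fermat witness: 319 is composite.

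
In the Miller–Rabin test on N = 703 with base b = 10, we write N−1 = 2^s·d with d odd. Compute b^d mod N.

75

703 − 1 = 702 = 2^1 · 351, so d = 351.
10^1 ≡ 10 (mod 703)
10^2 ≡ 10^2 = 100 ≡ 100 (mod 703)
10^4 ≡ 100^2 = 10000 ≡ 158 (mod 703)
10^8 ≡ 158^2 = 24964 ≡ 359 (mod 703)
10^16 ≡ 359^2 = 128881 ≡ 232 (mod 703)
10^32 ≡ 232^2 = 53824 ≡ 396 (mod 703)
10^64 ≡ 396^2 = 156816 ≡ 47 (mod 703)
10^128 ≡ 47^2 = 2209 ≡ 100 (mod 703)
10^256 ≡ 100^2 = 10000 ≡ 158 (mod 703)
351 = 256 + 64 + 16 + 8 + 4 + 2 + 1 in binary powers of 2.
So 10^351 ≡ 158 · 47 · 232 · 359 · 158 · 100 · 10 ≡ 75 (mod 703).
Squaring chain: 75; never reaches −1, so base 10 is a Miller–Rabin witness that 703 is composite.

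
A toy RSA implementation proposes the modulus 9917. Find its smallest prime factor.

47

9917 is odd.
Digit sum 26, not divisible by 3.
Ends in 7: not divisible by 5.
7: 9917 = 7·1416 + 5
11: 9917 = 11·901 + 6
13: 9917 = 13·762 + 11
17: 9917 = 17·583 + 6
19: 9917 = 19·521 + 18
23: 9917 = 23·431 + 4
29: 9917 = 29·341 + 28
31: 9917 = 31·319 + 28
37: 9917 = 37·268 + 1
41: 9917 = 41·241 + 36
43: 9917 = 43·230 + 27
47: 9917 = 47·211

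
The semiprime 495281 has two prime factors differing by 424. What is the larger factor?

947

Since p = q + 424, we have 495281 = q(q + 424), so q² + 424q − 495281 = 0.
Discriminant: 424² + 4·495281 = 179776 + 1981124 = 2160900; √2160900 = 1470.
q = (−424 + 1470)/2 = 523, and p = q + 424 = 947.
Check: 523 · 947 = 495281.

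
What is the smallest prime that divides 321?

3

321 is odd.
Digit sum 6, divisible by 3.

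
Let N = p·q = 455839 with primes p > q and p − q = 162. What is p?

Since p = q + 162, we have 455839 = q(q + 162), so q² + 162q − 455839 = 0.
Discriminant: 162² + 4·455839 = 26244 + 1823356 = 1849600; √1849600 = 1360.
q = (−162 + 1360)/2 = 599, and p = q + 162 = 761.
Check: 599 · 761 = 455839.

761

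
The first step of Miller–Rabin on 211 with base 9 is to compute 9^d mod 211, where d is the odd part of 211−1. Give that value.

211 − 1 = 210 = 2^1 · 105, so d = 105.
9^1 ≡ 9 (mod 211)
9^2 ≡ 9^2 = 81 ≡ 81 (mod 211)
9^4 ≡ 81^2 = 6561 ≡ 20 (mod 211)
9^8 ≡ 20^2 = 400 ≡ 189 (mod 211)
9^16 ≡ 189^2 = 35721 ≡ 62 (mod 211)
9^32 ≡ 62^2 = 3844 ≡ 46 (mod 211)
9^64 ≡ 46^2 = 2116 ≡ 6 (mod 211)
105 = 64 + 32 + 8 + 1 in binary powers of 2.
So 9^105 ≡ 6 · 46 · 189 · 9 ≡ 1 (mod 211).
Since 9^d ≡ 1 (mod 211), base 9 does not prove 211 composite.

1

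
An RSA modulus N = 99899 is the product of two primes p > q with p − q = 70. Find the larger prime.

353

Since p = q + 70, we have 99899 = q(q + 70), so q² + 70q − 99899 = 0.
Discriminant: 70² + 4·99899 = 4900 + 399596 = 404496; √404496 = 636.
q = (−70 + 636)/2 = 283, and p = q + 70 = 353.
Check: 283 · 353 = 99899.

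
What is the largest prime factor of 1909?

1909 = 23 · 83
83 is prime.
So 1909 = 23 · 83; the largest prime factor is 83.

83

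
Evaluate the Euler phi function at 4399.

Factor: 4399 = 53 · 83.
φ(4399) = (53−1) · (83−1) = 52 · 82 = 4264.

4264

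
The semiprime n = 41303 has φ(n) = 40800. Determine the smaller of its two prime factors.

103

φ(n) = (p−1)(q−1) = n − (p+q) + 1, so p + q = 41303 − 40800 + 1 = 504.
p and q are the roots of t² − 504t + 41303 = 0.
Discriminant: 504² − 4·41303 = 254016 − 165212 = 88804; √88804 = 298.
q = (504 − 298)/2 = 103, p = (504 + 298)/2 = 401.
Check: 103 · 401 = 41303.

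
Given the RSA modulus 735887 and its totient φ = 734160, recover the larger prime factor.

967

φ(n) = (p−1)(q−1) = n − (p+q) + 1, so p + q = 735887 − 734160 + 1 = 1728.
p and q are the roots of t² − 1728t + 735887 = 0.
Discriminant: 1728² − 4·735887 = 2985984 − 2943548 = 42436; √42436 = 206.
q = (1728 − 206)/2 = 761, p = (1728 + 206)/2 = 967.
Check: 761 · 967 = 735887.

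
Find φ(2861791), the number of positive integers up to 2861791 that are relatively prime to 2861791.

2799360

Factor: 2861791 = 97 · 163 · 181.
φ(2861791) = (97−1) · (163−1) · (181−1) = 96 · 162 · 180 = 2799360.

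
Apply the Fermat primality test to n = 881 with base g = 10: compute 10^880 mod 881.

1

10^1 ≡ 10 (mod 881)
10^2 ≡ 10^2 = 100 ≡ 100 (mod 881)
10^4 ≡ 100^2 = 10000 ≡ 309 (mod 881)
10^8 ≡ 309^2 = 95481 ≡ 333 (mod 881)
10^16 ≡ 333^2 = 110889 ≡ 764 (mod 881)
10^32 ≡ 764^2 = 583696 ≡ 474 (mod 881)
10^64 ≡ 474^2 = 224676 ≡ 21 (mod 881)
10^128 ≡ 21^2 = 441 ≡ 441 (mod 881)
10^256 ≡ 441^2 = 194481 ≡ 661 (mod 881)
10^512 ≡ 661^2 = 436921 ≡ 826 (mod 881)
880 = 512 + 256 + 64 + 32 + 16 in binary powers of 2.
So 10^880 ≡ 826 · 661 · 21 · 474 · 764 ≡ 1 (mod 881).
Since the result is 1, base 10 gives no evidence that 881 is composite.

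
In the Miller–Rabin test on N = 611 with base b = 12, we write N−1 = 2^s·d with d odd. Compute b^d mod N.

611 − 1 = 610 = 2^1 · 305, so d = 305.
12^1 ≡ 12 (mod 611)
12^2 ≡ 12^2 = 144 ≡ 144 (mod 611)
12^4 ≡ 144^2 = 20736 ≡ 573 (mod 611)
12^8 ≡ 573^2 = 328329 ≡ 222 (mod 611)
12^16 ≡ 222^2 = 49284 ≡ 404 (mod 611)
12^32 ≡ 404^2 = 163216 ≡ 79 (mod 611)
12^64 ≡ 79^2 = 6241 ≡ 131 (mod 611)
12^128 ≡ 131^2 = 17161 ≡ 53 (mod 611)
12^256 ≡ 53^2 = 2809 ≡ 365 (mod 611)
305 = 256 + 32 + 16 + 1 in binary powers of 2.
So 12^305 ≡ 365 · 79 · 404 · 12 ≡ 168 (mod 611).
Squaring chain: 168; never reaches −1, so base 12 is a Miller–Rabin witness that 611 is composite.

168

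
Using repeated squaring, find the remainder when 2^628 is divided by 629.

305

2^1 ≡ 2 (mod 629)
2^2 ≡ 2^2 = 4 ≡ 4 (mod 629)
2^4 ≡ 4^2 = 16 ≡ 16 (mod 629)
2^8 ≡ 16^2 = 256 ≡ 256 (mod 629)
2^16 ≡ 256^2 = 65536 ≡ 120 (mod 629)
2^32 ≡ 120^2 = 14400 ≡ 562 (mod 629)
2^64 ≡ 562^2 = 315844 ≡ 86 (mod 629)
2^128 ≡ 86^2 = 7396 ≡ 477 (mod 629)
2^256 ≡ 477^2 = 227529 ≡ 460 (mod 629)
2^512 ≡ 460^2 = 211600 ≡ 256 (mod 629)
628 = 512 + 64 + 32 + 16 + 4 in binary powers of 2.
So 2^628 ≡ 256 · 86 · 562 · 120 · 16 ≡ 305 (mod 629).
Since 305 ≠ 1, base 2 is a Fermat witness: 629 is composite.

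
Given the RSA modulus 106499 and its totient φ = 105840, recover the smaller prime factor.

φ(n) = (p−1)(q−1) = n − (p+q) + 1, so p + q = 106499 − 105840 + 1 = 660.
p and q are the roots of t² − 660t + 106499 = 0.
Discriminant: 660² − 4·106499 = 435600 − 425996 = 9604; √9604 = 98.
q = (660 − 98)/2 = 281, p = (660 + 98)/2 = 379.
Check: 281 · 379 = 106499.

281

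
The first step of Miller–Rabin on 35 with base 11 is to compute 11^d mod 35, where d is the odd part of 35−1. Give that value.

16

35 − 1 = 34 = 2^1 · 17, so d = 17.
11^1 ≡ 11 (mod 35)
11^2 ≡ 11^2 = 121 ≡ 16 (mod 35)
11^4 ≡ 16^2 = 256 ≡ 11 (mod 35)
11^8 ≡ 11^2 = 121 ≡ 16 (mod 35)
11^16 ≡ 16^2 = 256 ≡ 11 (mod 35)
17 = 16 + 1 in binary powers of 2.
So 11^17 ≡ 11 · 11 ≡ 16 (mod 35).
Squaring chain: 16; never reaches −1, so base 11 is a Miller–Rabin witness that 35 is composite.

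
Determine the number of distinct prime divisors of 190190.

6

190190 = 2 · 95095
95095 = 5 · 19019
19019 = 7 · 2717
2717 = 11 · 247
247 = 13 · 19
190190 = 2 · 5 · 7 · 11 · 13 · 19, which has 6 distinct prime factors.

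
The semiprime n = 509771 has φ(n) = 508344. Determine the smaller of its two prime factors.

709

φ(n) = (p−1)(q−1) = n − (p+q) + 1, so p + q = 509771 − 508344 + 1 = 1428.
p and q are the roots of t² − 1428t + 509771 = 0.
Discriminant: 1428² − 4·509771 = 2039184 − 2039084 = 100; √100 = 10.
q = (1428 − 10)/2 = 709, p = (1428 + 10)/2 = 719.
Check: 709 · 719 = 509771.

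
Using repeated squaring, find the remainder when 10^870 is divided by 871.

625

10^1 ≡ 10 (mod 871)
10^2 ≡ 10^2 = 100 ≡ 100 (mod 871)
10^4 ≡ 100^2 = 10000 ≡ 419 (mod 871)
10^8 ≡ 419^2 = 175561 ≡ 490 (mod 871)
10^16 ≡ 490^2 = 240100 ≡ 575 (mod 871)
10^32 ≡ 575^2 = 330625 ≡ 516 (mod 871)
10^64 ≡ 516^2 = 266256 ≡ 601 (mod 871)
10^128 ≡ 601^2 = 361201 ≡ 607 (mod 871)
10^256 ≡ 607^2 = 368449 ≡ 16 (mod 871)
10^512 ≡ 16^2 = 256 ≡ 256 (mod 871)
870 = 512 + 256 + 64 + 32 + 4 + 2 in binary powers of 2.
So 10^870 ≡ 256 · 16 · 601 · 516 · 419 · 100 ≡ 625 (mod 871).
Since 625 ≠ 1, base 10 is a Fermat witness: 871 is composite.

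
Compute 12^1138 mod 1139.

12^1 ≡ 12 (mod 1139)
12^2 ≡ 12^2 = 144 ≡ 144 (mod 1139)
12^4 ≡ 144^2 = 20736 ≡ 234 (mod 1139)
12^8 ≡ 234^2 = 54756 ≡ 84 (mod 1139)
12^16 ≡ 84^2 = 7056 ≡ 222 (mod 1139)
12^32 ≡ 222^2 = 49284 ≡ 307 (mod 1139)
12^64 ≡ 307^2 = 94249 ≡ 851 (mod 1139)
12^128 ≡ 851^2 = 724201 ≡ 936 (mod 1139)
12^256 ≡ 936^2 = 876096 ≡ 205 (mod 1139)
12^512 ≡ 205^2 = 42025 ≡ 1021 (mod 1139)
12^1024 ≡ 1021^2 = 1042441 ≡ 256 (mod 1139)
1138 = 1024 + 64 + 32 + 16 + 2 in binary powers of 2.
So 12^1138 ≡ 256 · 851 · 307 · 222 · 144 ≡ 892 (mod 1139).
Since 892 ≠ 1, base 12 is a Fermat witness: 1139 is composite.

892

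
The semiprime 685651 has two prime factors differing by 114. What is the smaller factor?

Since p = q + 114, we have 685651 = q(q + 114), so q² + 114q − 685651 = 0.
Discriminant: 114² + 4·685651 = 12996 + 2742604 = 2755600; √2755600 = 1660.
q = (−114 + 1660)/2 = 773, and p = q + 114 = 887.
Check: 773 · 887 = 685651.

773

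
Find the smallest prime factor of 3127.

53

3127 is odd.
Digit sum 13, not divisible by 3.
Ends in 7: not divisible by 5.
7: 3127 = 7·446 + 5
11: 3127 = 11·284 + 3
13: 3127 = 13·240 + 7
17: 3127 = 17·183 + 16
19: 3127 = 19·164 + 11
23: 3127 = 23·135 + 22
29: 3127 = 29·107 + 24
31: 3127 = 31·100 + 27
37: 3127 = 37·84 + 19
41: 3127 = 41·76 + 11
43: 3127 = 43·72 + 31
47: 3127 = 47·66 + 25
53: 3127 = 53·59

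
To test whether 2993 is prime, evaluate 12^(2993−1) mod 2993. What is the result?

12^1 ≡ 12 (mod 2993)
12^2 ≡ 12^2 = 144 ≡ 144 (mod 2993)
12^4 ≡ 144^2 = 20736 ≡ 2778 (mod 2993)
12^8 ≡ 2778^2 = 7717284 ≡ 1330 (mod 2993)
12^16 ≡ 1330^2 = 1768900 ≡ 37 (mod 2993)
12^32 ≡ 37^2 = 1369 ≡ 1369 (mod 2993)
12^64 ≡ 1369^2 = 1874161 ≡ 543 (mod 2993)
12^128 ≡ 543^2 = 294849 ≡ 1535 (mod 2993)
12^256 ≡ 1535^2 = 2356225 ≡ 734 (mod 2993)
12^512 ≡ 734^2 = 538756 ≡ 16 (mod 2993)
12^1024 ≡ 16^2 = 256 ≡ 256 (mod 2993)
12^2048 ≡ 256^2 = 65536 ≡ 2683 (mod 2993)
2992 = 2048 + 512 + 256 + 128 + 32 + 16 in binary powers of 2.
So 12^2992 ≡ 2683 · 16 · 734 · 1535 · 1369 · 37 ≡ 1902 (mod 2993).
Since 1902 ≠ 1, base 12 is a Fermat witness: 2993 is composite.

1902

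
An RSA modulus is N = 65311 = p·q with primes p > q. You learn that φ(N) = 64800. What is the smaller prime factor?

φ(n) = (p−1)(q−1) = n − (p+q) + 1, so p + q = 65311 − 64800 + 1 = 512.
p and q are the roots of t² − 512t + 65311 = 0.
Discriminant: 512² − 4·65311 = 262144 − 261244 = 900; √900 = 30.
q = (512 − 30)/2 = 241, p = (512 + 30)/2 = 271.
Check: 241 · 271 = 65311.

241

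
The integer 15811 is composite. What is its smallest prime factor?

97

15811 is odd.
Digit sum 16, not divisible by 3.
Ends in 1: not divisible by 5.
7: 15811 = 7·2258 + 5
11: 15811 = 11·1437 + 4
13: 15811 = 13·1216 + 3
17: 15811 = 17·930 + 1
19: 15811 = 19·832 + 3
23: 15811 = 23·687 + 10
29: 15811 = 29·545 + 6
31: 15811 = 31·510 + 1
37: 15811 = 37·427 + 12
41: 15811 = 41·385 + 26
43: 15811 = 43·367 + 30
47: 15811 = 47·336 + 19
53: 15811 = 53·298 + 17
59: 15811 = 59·267 + 58
61: 15811 = 61·259 + 12
67: 15811 = 67·235 + 66
71: 15811 = 71·222 + 49
73: 15811 = 73·216 + 43
79: 15811 = 79·200 + 11
83: 15811 = 83·190 + 41
89: 15811 = 89·177 + 58
97: 15811 = 97·163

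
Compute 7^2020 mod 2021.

7^1 ≡ 7 (mod 2021)
7^2 ≡ 7^2 = 49 ≡ 49 (mod 2021)
7^4 ≡ 49^2 = 2401 ≡ 380 (mod 2021)
7^8 ≡ 380^2 = 144400 ≡ 909 (mod 2021)
7^16 ≡ 909^2 = 826281 ≡ 1713 (mod 2021)
7^32 ≡ 1713^2 = 2934369 ≡ 1898 (mod 2021)
7^64 ≡ 1898^2 = 3602404 ≡ 982 (mod 2021)
7^128 ≡ 982^2 = 964324 ≡ 307 (mod 2021)
7^256 ≡ 307^2 = 94249 ≡ 1283 (mod 2021)
7^512 ≡ 1283^2 = 1646089 ≡ 995 (mod 2021)
7^1024 ≡ 995^2 = 990025 ≡ 1756 (mod 2021)
2020 = 1024 + 512 + 256 + 128 + 64 + 32 + 4 in binary powers of 2.
So 7^2020 ≡ 1756 · 995 · 1283 · 307 · 982 · 1898 · 380 ≡ 294 (mod 2021).
Since 294 ≠ 1, base 7 is a Fermat witness: 2021 is composite.

294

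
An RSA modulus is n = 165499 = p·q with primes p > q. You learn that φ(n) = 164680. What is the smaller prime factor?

359

φ(n) = (p−1)(q−1) = n − (p+q) + 1, so p + q = 165499 − 164680 + 1 = 820.
p and q are the roots of t² − 820t + 165499 = 0.
Discriminant: 820² − 4·165499 = 672400 − 661996 = 10404; √10404 = 102.
q = (820 − 102)/2 = 359, p = (820 + 102)/2 = 461.
Check: 359 · 461 = 165499.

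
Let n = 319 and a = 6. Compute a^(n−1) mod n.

103

6^1 ≡ 6 (mod 319)
6^2 ≡ 6^2 = 36 ≡ 36 (mod 319)
6^4 ≡ 36^2 = 1296 ≡ 20 (mod 319)
6^8 ≡ 20^2 = 400 ≡ 81 (mod 319)
6^16 ≡ 81^2 = 6561 ≡ 181 (mod 319)
6^32 ≡ 181^2 = 32761 ≡ 223 (mod 319)
6^64 ≡ 223^2 = 49729 ≡ 284 (mod 319)
6^128 ≡ 284^2 = 80656 ≡ 268 (mod 319)
6^256 ≡ 268^2 = 71824 ≡ 49 (mod 319)
318 = 256 + 32 + 16 + 8 + 4 + 2 in binary powers of 2.
So 6^318 ≡ 49 · 223 · 181 · 81 · 20 · 36 ≡ 103 (mod 319).
Since 103 ≠ 1, base 6 is a Fermat witness: 319 is composite.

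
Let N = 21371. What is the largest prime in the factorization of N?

71

21371 = 7 · 3053
3053 = 43 · 71
71 is prime.
So 21371 = 7 · 43 · 71; the largest prime factor is 71.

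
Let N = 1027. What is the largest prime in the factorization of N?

1027 = 13 · 79
79 is prime.
So 1027 = 13 · 79; the largest prime factor is 79.

79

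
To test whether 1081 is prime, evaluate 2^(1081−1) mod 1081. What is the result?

2^1 ≡ 2 (mod 1081)
2^2 ≡ 2^2 = 4 ≡ 4 (mod 1081)
2^4 ≡ 4^2 = 16 ≡ 16 (mod 1081)
2^8 ≡ 16^2 = 256 ≡ 256 (mod 1081)
2^16 ≡ 256^2 = 65536 ≡ 676 (mod 1081)
2^32 ≡ 676^2 = 456976 ≡ 794 (mod 1081)
2^64 ≡ 794^2 = 630436 ≡ 213 (mod 1081)
2^128 ≡ 213^2 = 45369 ≡ 1048 (mod 1081)
2^256 ≡ 1048^2 = 1098304 ≡ 8 (mod 1081)
2^512 ≡ 8^2 = 64 ≡ 64 (mod 1081)
2^1024 ≡ 64^2 = 4096 ≡ 853 (mod 1081)
1080 = 1024 + 32 + 16 + 8 in binary powers of 2.
So 2^1080 ≡ 853 · 794 · 676 · 256 ≡ 165 (mod 1081).
Since 165 ≠ 1, base 2 is a Fermat witness: 1081 is composite.

165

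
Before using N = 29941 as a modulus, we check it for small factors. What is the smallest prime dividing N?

79

29941 is odd.
Digit sum 25, not divisible by 3.
Ends in 1: not divisible by 5.
7: 29941 = 7·4277 + 2
11: 29941 = 11·2721 + 10
13: 29941 = 13·2303 + 2
17: 29941 = 17·1761 + 4
19: 29941 = 19·1575 + 16
23: 29941 = 23·1301 + 18
29: 29941 = 29·1032 + 13
31: 29941 = 31·965 + 26
37: 29941 = 37·809 + 8
41: 29941 = 41·730 + 11
43: 29941 = 43·696 + 13
47: 29941 = 47·637 + 2
53: 29941 = 53·564 + 49
59: 29941 = 59·507 + 28
61: 29941 = 61·490 + 51
67: 29941 = 67·446 + 59
71: 29941 = 71·421 + 50
73: 29941 = 73·410 + 11
79: 29941 = 79·379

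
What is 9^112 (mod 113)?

1

9^1 ≡ 9 (mod 113)
9^2 ≡ 9^2 = 81 ≡ 81 (mod 113)
9^4 ≡ 81^2 = 6561 ≡ 7 (mod 113)
9^8 ≡ 7^2 = 49 ≡ 49 (mod 113)
9^16 ≡ 49^2 = 2401 ≡ 28 (mod 113)
9^32 ≡ 28^2 = 784 ≡ 106 (mod 113)
9^64 ≡ 106^2 = 11236 ≡ 49 (mod 113)
112 = 64 + 32 + 16 in binary powers of 2.
So 9^112 ≡ 49 · 106 · 28 ≡ 1 (mod 113).
Since the result is 1, base 9 gives no evidence that 113 is composite.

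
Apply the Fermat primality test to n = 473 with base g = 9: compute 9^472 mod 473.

9^1 ≡ 9 (mod 473)
9^2 ≡ 9^2 = 81 ≡ 81 (mod 473)
9^4 ≡ 81^2 = 6561 ≡ 412 (mod 473)
9^8 ≡ 412^2 = 169744 ≡ 410 (mod 473)
9^16 ≡ 410^2 = 168100 ≡ 185 (mod 473)
9^32 ≡ 185^2 = 34225 ≡ 169 (mod 473)
9^64 ≡ 169^2 = 28561 ≡ 181 (mod 473)
9^128 ≡ 181^2 = 32761 ≡ 124 (mod 473)
9^256 ≡ 124^2 = 15376 ≡ 240 (mod 473)
472 = 256 + 128 + 64 + 16 + 8 in binary powers of 2.
So 9^472 ≡ 240 · 124 · 181 · 185 · 410 ≡ 444 (mod 473).
Since 444 ≠ 1, base 9 is a Fermat witness: 473 is composite.

444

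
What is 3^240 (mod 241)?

1

3^1 ≡ 3 (mod 241)
3^2 ≡ 3^2 = 9 ≡ 9 (mod 241)
3^4 ≡ 9^2 = 81 ≡ 81 (mod 241)
3^8 ≡ 81^2 = 6561 ≡ 54 (mod 241)
3^16 ≡ 54^2 = 2916 ≡ 24 (mod 241)
3^32 ≡ 24^2 = 576 ≡ 94 (mod 241)
3^64 ≡ 94^2 = 8836 ≡ 160 (mod 241)
3^128 ≡ 160^2 = 25600 ≡ 54 (mod 241)
240 = 128 + 64 + 32 + 16 in binary powers of 2.
So 3^240 ≡ 54 · 160 · 94 · 24 ≡ 1 (mod 241).
Since the result is 1, base 3 gives no evidence that 241 is composite.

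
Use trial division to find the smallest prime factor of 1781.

1781 is odd.
Digit sum 17, not divisible by 3.
Ends in 1: not divisible by 5.
7: 1781 = 7·254 + 3
11: 1781 = 11·161 + 10
13: 1781 = 13·137

13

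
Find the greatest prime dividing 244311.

244311 = 3 · 81437
81437 = 31 · 2627
2627 = 37 · 71
71 is prime.
So 244311 = 3 · 31 · 37 · 71; the largest prime factor is 71.

71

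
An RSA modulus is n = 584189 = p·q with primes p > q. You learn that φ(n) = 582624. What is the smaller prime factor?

613

φ(n) = (p−1)(q−1) = n − (p+q) + 1, so p + q = 584189 − 582624 + 1 = 1566.
p and q are the roots of t² − 1566t + 584189 = 0.
Discriminant: 1566² − 4·584189 = 2452356 − 2336756 = 115600; √115600 = 340.
q = (1566 − 340)/2 = 613, p = (1566 + 340)/2 = 953.
Check: 613 · 953 = 584189.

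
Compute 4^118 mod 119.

67

4^1 ≡ 4 (mod 119)
4^2 ≡ 4^2 = 16 ≡ 16 (mod 119)
4^4 ≡ 16^2 = 256 ≡ 18 (mod 119)
4^8 ≡ 18^2 = 324 ≡ 86 (mod 119)
4^16 ≡ 86^2 = 7396 ≡ 18 (mod 119)
4^32 ≡ 18^2 = 324 ≡ 86 (mod 119)
4^64 ≡ 86^2 = 7396 ≡ 18 (mod 119)
118 = 64 + 32 + 16 + 4 + 2 in binary powers of 2.
So 4^118 ≡ 18 · 86 · 18 · 18 · 16 ≡ 67 (mod 119).
Since 67 ≠ 1, base 4 is a Fermat witness: 119 is composite.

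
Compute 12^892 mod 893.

178

12^1 ≡ 12 (mod 893)
12^2 ≡ 12^2 = 144 ≡ 144 (mod 893)
12^4 ≡ 144^2 = 20736 ≡ 197 (mod 893)
12^8 ≡ 197^2 = 38809 ≡ 410 (mod 893)
12^16 ≡ 410^2 = 168100 ≡ 216 (mod 893)
12^32 ≡ 216^2 = 46656 ≡ 220 (mod 893)
12^64 ≡ 220^2 = 48400 ≡ 178 (mod 893)
12^128 ≡ 178^2 = 31684 ≡ 429 (mod 893)
12^256 ≡ 429^2 = 184041 ≡ 83 (mod 893)
12^512 ≡ 83^2 = 6889 ≡ 638 (mod 893)
892 = 512 + 256 + 64 + 32 + 16 + 8 + 4 in binary powers of 2.
So 12^892 ≡ 638 · 83 · 178 · 220 · 216 · 410 · 197 ≡ 178 (mod 893).
Since 178 ≠ 1, base 12 is a Fermat witness: 893 is composite.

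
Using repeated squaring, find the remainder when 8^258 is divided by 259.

36

8^1 ≡ 8 (mod 259)
8^2 ≡ 8^2 = 64 ≡ 64 (mod 259)
8^4 ≡ 64^2 = 4096 ≡ 211 (mod 259)
8^8 ≡ 211^2 = 44521 ≡ 232 (mod 259)
8^16 ≡ 232^2 = 53824 ≡ 211 (mod 259)
8^32 ≡ 211^2 = 44521 ≡ 232 (mod 259)
8^64 ≡ 232^2 = 53824 ≡ 211 (mod 259)
8^128 ≡ 211^2 = 44521 ≡ 232 (mod 259)
8^256 ≡ 232^2 = 53824 ≡ 211 (mod 259)
258 = 256 + 2 in binary powers of 2.
So 8^258 ≡ 211 · 64 ≡ 36 (mod 259).
Since 36 ≠ 1, base 8 is a Fermat witness: 259 is composite.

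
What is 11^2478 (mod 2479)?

1148

11^1 ≡ 11 (mod 2479)
11^2 ≡ 11^2 = 121 ≡ 121 (mod 2479)
11^4 ≡ 121^2 = 14641 ≡ 2246 (mod 2479)
11^8 ≡ 2246^2 = 5044516 ≡ 2230 (mod 2479)
11^16 ≡ 2230^2 = 4972900 ≡ 26 (mod 2479)
11^32 ≡ 26^2 = 676 ≡ 676 (mod 2479)
11^64 ≡ 676^2 = 456976 ≡ 840 (mod 2479)
11^128 ≡ 840^2 = 705600 ≡ 1564 (mod 2479)
11^256 ≡ 1564^2 = 2446096 ≡ 1802 (mod 2479)
11^512 ≡ 1802^2 = 3247204 ≡ 2193 (mod 2479)
11^1024 ≡ 2193^2 = 4809249 ≡ 2468 (mod 2479)
11^2048 ≡ 2468^2 = 6091024 ≡ 121 (mod 2479)
2478 = 2048 + 256 + 128 + 32 + 8 + 4 + 2 in binary powers of 2.
So 11^2478 ≡ 121 · 1802 · 1564 · 676 · 2230 · 2246 · 121 ≡ 1148 (mod 2479).
Since 1148 ≠ 1, base 11 is a Fermat witness: 2479 is composite.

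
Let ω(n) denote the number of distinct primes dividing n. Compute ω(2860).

2860 = 2^2 · 715
715 = 5 · 143
143 = 11 · 13
2860 = 2^2 · 5 · 11 · 13, which has 4 distinct prime factors.

4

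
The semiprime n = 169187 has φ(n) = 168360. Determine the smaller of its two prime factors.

φ(n) = (p−1)(q−1) = n − (p+q) + 1, so p + q = 169187 − 168360 + 1 = 828.
p and q are the roots of t² − 828t + 169187 = 0.
Discriminant: 828² − 4·169187 = 685584 − 676748 = 8836; √8836 = 94.
q = (828 − 94)/2 = 367, p = (828 + 94)/2 = 461.
Check: 367 · 461 = 169187.

367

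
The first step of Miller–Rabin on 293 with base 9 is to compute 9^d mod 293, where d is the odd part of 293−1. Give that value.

292

293 − 1 = 292 = 2^2 · 73, so d = 73.
9^1 ≡ 9 (mod 293)
9^2 ≡ 9^2 = 81 ≡ 81 (mod 293)
9^4 ≡ 81^2 = 6561 ≡ 115 (mod 293)
9^8 ≡ 115^2 = 13225 ≡ 40 (mod 293)
9^16 ≡ 40^2 = 1600 ≡ 135 (mod 293)
9^32 ≡ 135^2 = 18225 ≡ 59 (mod 293)
9^64 ≡ 59^2 = 3481 ≡ 258 (mod 293)
73 = 64 + 8 + 1 in binary powers of 2.
So 9^73 ≡ 258 · 40 · 9 ≡ 292 (mod 293).
Since 9^d ≡ 292 (mod 293), base 9 does not prove 293 composite.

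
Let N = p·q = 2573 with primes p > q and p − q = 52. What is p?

83

Since p = q + 52, we have 2573 = q(q + 52), so q² + 52q − 2573 = 0.
Discriminant: 52² + 4·2573 = 2704 + 10292 = 12996; √12996 = 114.
q = (−52 + 114)/2 = 31, and p = q + 52 = 83.
Check: 31 · 83 = 2573.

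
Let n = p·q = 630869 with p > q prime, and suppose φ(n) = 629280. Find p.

φ(n) = (p−1)(q−1) = n − (p+q) + 1, so p + q = 630869 − 629280 + 1 = 1590.
p and q are the roots of t² − 1590t + 630869 = 0.
Discriminant: 1590² − 4·630869 = 2528100 − 2523476 = 4624; √4624 = 68.
q = (1590 − 68)/2 = 761, p = (1590 + 68)/2 = 829.
Check: 761 · 829 = 630869.

829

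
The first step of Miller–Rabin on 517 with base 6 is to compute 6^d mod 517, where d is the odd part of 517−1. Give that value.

486

517 − 1 = 516 = 2^2 · 129, so d = 129.
6^1 ≡ 6 (mod 517)
6^2 ≡ 6^2 = 36 ≡ 36 (mod 517)
6^4 ≡ 36^2 = 1296 ≡ 262 (mod 517)
6^8 ≡ 262^2 = 68644 ≡ 400 (mod 517)
6^16 ≡ 400^2 = 160000 ≡ 247 (mod 517)
6^32 ≡ 247^2 = 61009 ≡ 3 (mod 517)
6^64 ≡ 3^2 = 9 ≡ 9 (mod 517)
6^128 ≡ 9^2 = 81 ≡ 81 (mod 517)
129 = 128 + 1 in binary powers of 2.
So 6^129 ≡ 81 · 6 ≡ 486 (mod 517).
Squaring chain: 486 → 444; never reaches −1, so base 6 is a Miller–Rabin witness that 517 is composite.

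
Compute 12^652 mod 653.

12^1 ≡ 12 (mod 653)
12^2 ≡ 12^2 = 144 ≡ 144 (mod 653)
12^4 ≡ 144^2 = 20736 ≡ 493 (mod 653)
12^8 ≡ 493^2 = 243049 ≡ 133 (mod 653)
12^16 ≡ 133^2 = 17689 ≡ 58 (mod 653)
12^32 ≡ 58^2 = 3364 ≡ 99 (mod 653)
12^64 ≡ 99^2 = 9801 ≡ 6 (mod 653)
12^128 ≡ 6^2 = 36 ≡ 36 (mod 653)
12^256 ≡ 36^2 = 1296 ≡ 643 (mod 653)
12^512 ≡ 643^2 = 413449 ≡ 100 (mod 653)
652 = 512 + 128 + 8 + 4 in binary powers of 2.
So 12^652 ≡ 100 · 36 · 133 · 493 ≡ 1 (mod 653).
Since the result is 1, base 12 gives no evidence that 653 is composite.

1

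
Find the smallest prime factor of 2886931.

2886931 is odd.
Digit sum 37, not divisible by 3.
Ends in 1: not divisible by 5.
7: 2886931 = 7·412418 + 5
11: 2886931 = 11·262448 + 3
13: 2886931 = 13·222071 + 8
17: 2886931 = 17·169819 + 8
19: 2886931 = 19·151943 + 14
23: 2886931 = 23·125518 + 17
29: 2886931 = 29·99549 + 10
31: 2886931 = 31·93126 + 25
37: 2886931 = 37·78025 + 6
41: 2886931 = 41·70412 + 39
43: 2886931 = 43·67137 + 40
47: 2886931 = 47·61424 + 3
53: 2886931 = 53·54470 + 21
59: 2886931 = 59·48931 + 2
61: 2886931 = 61·47326 + 45
67: 2886931 = 67·43088 + 35
71: 2886931 = 71·40661

71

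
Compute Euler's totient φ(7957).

7776

Factor: 7957 = 73 · 109.
φ(7957) = (73−1) · (109−1) = 72 · 108 = 7776.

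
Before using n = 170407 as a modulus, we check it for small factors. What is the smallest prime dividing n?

23

170407 is odd.
Digit sum 19, not divisible by 3.
Ends in 7: not divisible by 5.
7: 170407 = 7·24343 + 6
11: 170407 = 11·15491 + 6
13: 170407 = 13·13108 + 3
17: 170407 = 17·10023 + 16
19: 170407 = 19·8968 + 15
23: 170407 = 23·7409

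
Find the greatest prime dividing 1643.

53

1643 = 31 · 53
53 is prime.
So 1643 = 31 · 53; the largest prime factor is 53.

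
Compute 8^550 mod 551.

8^1 ≡ 8 (mod 551)
8^2 ≡ 8^2 = 64 ≡ 64 (mod 551)
8^4 ≡ 64^2 = 4096 ≡ 239 (mod 551)
8^8 ≡ 239^2 = 57121 ≡ 368 (mod 551)
8^16 ≡ 368^2 = 135424 ≡ 429 (mod 551)
8^32 ≡ 429^2 = 184041 ≡ 7 (mod 551)
8^64 ≡ 7^2 = 49 ≡ 49 (mod 551)
8^128 ≡ 49^2 = 2401 ≡ 197 (mod 551)
8^256 ≡ 197^2 = 38809 ≡ 239 (mod 551)
8^512 ≡ 239^2 = 57121 ≡ 368 (mod 551)
550 = 512 + 32 + 4 + 2 in binary powers of 2.
So 8^550 ≡ 368 · 7 · 239 · 64 ≡ 486 (mod 551).
Since 486 ≠ 1, base 8 is a Fermat witness: 551 is composite.

486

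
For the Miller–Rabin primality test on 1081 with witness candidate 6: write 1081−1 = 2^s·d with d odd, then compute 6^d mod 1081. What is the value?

653

1081 − 1 = 1080 = 2^3 · 135, so d = 135.
6^1 ≡ 6 (mod 1081)
6^2 ≡ 6^2 = 36 ≡ 36 (mod 1081)
6^4 ≡ 36^2 = 1296 ≡ 215 (mod 1081)
6^8 ≡ 215^2 = 46225 ≡ 823 (mod 1081)
6^16 ≡ 823^2 = 677329 ≡ 623 (mod 1081)
6^32 ≡ 623^2 = 388129 ≡ 50 (mod 1081)
6^64 ≡ 50^2 = 2500 ≡ 338 (mod 1081)
6^128 ≡ 338^2 = 114244 ≡ 739 (mod 1081)
135 = 128 + 4 + 2 + 1 in binary powers of 2.
So 6^135 ≡ 739 · 215 · 36 · 6 ≡ 653 (mod 1081).
Squaring chain: 653 → 495 → 719; never reaches −1, so base 6 is a Miller–Rabin witness that 1081 is composite.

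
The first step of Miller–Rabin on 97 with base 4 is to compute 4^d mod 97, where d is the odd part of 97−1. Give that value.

64

97 − 1 = 96 = 2^5 · 3, so d = 3.
4^1 ≡ 4 (mod 97)
4^2 ≡ 4^2 = 16 ≡ 16 (mod 97)
3 = 2 + 1 in binary powers of 2.
So 4^3 ≡ 16 · 4 ≡ 64 (mod 97).
Squaring chain: 64 → 22 → 96 → 1 → 1; reaches −1, so base 4 does not prove 97 composite.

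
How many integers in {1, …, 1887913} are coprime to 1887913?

1832688

Factor: 1887913 = 53 · 179 · 199.
φ(1887913) = (53−1) · (179−1) · (199−1) = 52 · 178 · 198 = 1832688.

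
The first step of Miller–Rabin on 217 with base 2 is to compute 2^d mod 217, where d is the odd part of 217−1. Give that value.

190

217 − 1 = 216 = 2^3 · 27, so d = 27.
2^1 ≡ 2 (mod 217)
2^2 ≡ 2^2 = 4 ≡ 4 (mod 217)
2^4 ≡ 4^2 = 16 ≡ 16 (mod 217)
2^8 ≡ 16^2 = 256 ≡ 39 (mod 217)
2^16 ≡ 39^2 = 1521 ≡ 2 (mod 217)
27 = 16 + 8 + 2 + 1 in binary powers of 2.
So 2^27 ≡ 2 · 39 · 4 · 2 ≡ 190 (mod 217).
Squaring chain: 190 → 78 → 8; never reaches −1, so base 2 is a Miller–Rabin witness that 217 is composite.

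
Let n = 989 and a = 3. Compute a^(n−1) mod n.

3^1 ≡ 3 (mod 989)
3^2 ≡ 3^2 = 9 ≡ 9 (mod 989)
3^4 ≡ 9^2 = 81 ≡ 81 (mod 989)
3^8 ≡ 81^2 = 6561 ≡ 627 (mod 989)
3^16 ≡ 627^2 = 393129 ≡ 496 (mod 989)
3^32 ≡ 496^2 = 246016 ≡ 744 (mod 989)
3^64 ≡ 744^2 = 553536 ≡ 685 (mod 989)
3^128 ≡ 685^2 = 469225 ≡ 439 (mod 989)
3^256 ≡ 439^2 = 192721 ≡ 855 (mod 989)
3^512 ≡ 855^2 = 731025 ≡ 154 (mod 989)
988 = 512 + 256 + 128 + 64 + 16 + 8 + 4 in binary powers of 2.
So 3^988 ≡ 154 · 855 · 439 · 685 · 496 · 627 · 81 ≡ 685 (mod 989).
Since 685 ≠ 1, base 3 is a Fermat witness: 989 is composite.

685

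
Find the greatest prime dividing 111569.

111569 = 31 · 3599
3599 = 59 · 61
61 is prime.
So 111569 = 31 · 59 · 61; the largest prime factor is 61.

61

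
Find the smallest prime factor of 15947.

15947 is odd.
Digit sum 26, not divisible by 3.
Ends in 7: not divisible by 5.
7: 15947 = 7·2278 + 1
11: 15947 = 11·1449 + 8
13: 15947 = 13·1226 + 9
17: 15947 = 17·938 + 1
19: 15947 = 19·839 + 6
23: 15947 = 23·693 + 8
29: 15947 = 29·549 + 26
31: 15947 = 31·514 + 13
37: 15947 = 37·431

37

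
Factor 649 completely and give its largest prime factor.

59

649 = 11 · 59
59 is prime.
So 649 = 11 · 59; the largest prime factor is 59.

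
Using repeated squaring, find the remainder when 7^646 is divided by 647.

7^1 ≡ 7 (mod 647)
7^2 ≡ 7^2 = 49 ≡ 49 (mod 647)
7^4 ≡ 49^2 = 2401 ≡ 460 (mod 647)
7^8 ≡ 460^2 = 211600 ≡ 31 (mod 647)
7^16 ≡ 31^2 = 961 ≡ 314 (mod 647)
7^32 ≡ 314^2 = 98596 ≡ 252 (mod 647)
7^64 ≡ 252^2 = 63504 ≡ 98 (mod 647)
7^128 ≡ 98^2 = 9604 ≡ 546 (mod 647)
7^256 ≡ 546^2 = 298116 ≡ 496 (mod 647)
7^512 ≡ 496^2 = 246016 ≡ 156 (mod 647)
646 = 512 + 128 + 4 + 2 in binary powers of 2.
So 7^646 ≡ 156 · 546 · 460 · 49 ≡ 1 (mod 647).
Since the result is 1, base 7 gives no evidence that 647 is composite.

1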